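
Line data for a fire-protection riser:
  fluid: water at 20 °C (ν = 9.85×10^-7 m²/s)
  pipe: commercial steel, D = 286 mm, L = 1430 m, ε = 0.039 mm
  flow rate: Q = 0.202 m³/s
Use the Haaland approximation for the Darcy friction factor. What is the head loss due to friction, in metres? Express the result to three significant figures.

h_f ≈ 35.1 m

V = 4Q/(πD²) = 4·0.202/(π·0.286²) = 3.144 m/s
Re = VD/ν = 3.144·0.286/9.85×10^-7 = 9.13×10^5 → turbulent
ε/D = 0.039/286 = 1.36×10^-4
Haaland: f = 0.01392
h_f = f(L/D)V²/(2g) = 0.01392·(1430/0.286)·3.144²/(2·9.81) = 35.07 m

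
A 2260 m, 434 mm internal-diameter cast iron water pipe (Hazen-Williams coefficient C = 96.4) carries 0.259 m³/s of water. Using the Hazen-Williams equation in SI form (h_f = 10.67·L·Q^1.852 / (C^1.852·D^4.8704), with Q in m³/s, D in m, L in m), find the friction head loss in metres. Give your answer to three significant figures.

h_f = 10.67·2260·0.259^1.852 / (96.4^1.852·0.434^4.8704) = 24.36 m

h_f ≈ 24.4 m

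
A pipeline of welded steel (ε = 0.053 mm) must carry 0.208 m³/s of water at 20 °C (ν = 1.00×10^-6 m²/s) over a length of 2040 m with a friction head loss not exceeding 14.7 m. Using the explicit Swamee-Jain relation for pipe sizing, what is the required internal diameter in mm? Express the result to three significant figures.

Swamee-Jain (Type III): D = 0.66·[ε^1.25·(LQ²/(gh_f))^4.75 + ν·Q^9.4·(L/(gh_f))^5.2]^0.04
LQ²/(gh_f) = 0.6120; L/(gh_f) = 14.15
Term 1 = ε^1.25·(…)^4.75 = 4.39×10^-7; Term 2 = ν·Q^9.4·(…)^5.2 = 3.74×10^-7
D = 0.66·(4.39×10^-7 + 3.74×10^-7)^0.04 = 0.3767 m = 377 mm
Check: V = 1.87 m/s, Re = 7.03×10^5, f = 0.01446, h_f = 13.9 m ≈ 14.7 m ✓

D ≈ 377 mm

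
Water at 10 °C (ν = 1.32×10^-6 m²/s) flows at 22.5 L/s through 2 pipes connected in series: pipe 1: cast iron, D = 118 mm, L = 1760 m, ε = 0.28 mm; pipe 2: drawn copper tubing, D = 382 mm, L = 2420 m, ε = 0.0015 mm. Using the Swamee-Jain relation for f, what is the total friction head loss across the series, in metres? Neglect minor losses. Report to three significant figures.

Pipe 1: V = 2.057 m/s, Re = 1.84×10^5, ε/D = 0.00237, f = 0.02556, h_1 = f(L/D)V²/2g = 82.27 m
Pipe 2: V = 0.1963 m/s, Re = 5.68×10^4, ε/D = 3.93×10^-6, f = 0.02019, h_2 = f(L/D)V²/2g = 0.2513 m
Series → Q common, losses add: H = Σh = 82.52 m

H ≈ 82.5 m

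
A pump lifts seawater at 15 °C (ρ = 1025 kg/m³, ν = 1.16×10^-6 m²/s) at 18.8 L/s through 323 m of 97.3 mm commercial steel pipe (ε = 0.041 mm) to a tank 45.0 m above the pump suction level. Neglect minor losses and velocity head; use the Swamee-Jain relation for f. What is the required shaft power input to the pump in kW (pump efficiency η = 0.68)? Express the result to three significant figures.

V = 4Q/(πD²) = 2.528 m/s; Re = 2.12×10^5; ε/D = 4.21×10^-4; f = 0.01840
h_f = f(L/D)V²/2g = 19.90 m
Total head H = z + h_f = 45.0 + 19.90 = 64.90 m
P_hyd = ρgQH = 1025·9.81·0.0188·64.90 = 12.27 kW
P_shaft = P_hyd/η = 12.27/0.68 = 18.04 kW

P_shaft ≈ 18.0 kW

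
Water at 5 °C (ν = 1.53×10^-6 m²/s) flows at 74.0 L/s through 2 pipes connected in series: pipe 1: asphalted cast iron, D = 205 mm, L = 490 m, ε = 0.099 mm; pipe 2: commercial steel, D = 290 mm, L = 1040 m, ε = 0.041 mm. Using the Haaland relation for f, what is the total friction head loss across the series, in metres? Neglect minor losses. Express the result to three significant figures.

H ≈ 14.8 m

Pipe 1: V = 2.242 m/s, Re = 3.00×10^5, ε/D = 4.83×10^-4, f = 0.01797, h_1 = f(L/D)V²/2g = 11.01 m
Pipe 2: V = 1.120 m/s, Re = 2.12×10^5, ε/D = 1.41×10^-4, f = 0.01633, h_2 = f(L/D)V²/2g = 3.747 m
Series → Q common, losses add: H = Σh = 14.75 m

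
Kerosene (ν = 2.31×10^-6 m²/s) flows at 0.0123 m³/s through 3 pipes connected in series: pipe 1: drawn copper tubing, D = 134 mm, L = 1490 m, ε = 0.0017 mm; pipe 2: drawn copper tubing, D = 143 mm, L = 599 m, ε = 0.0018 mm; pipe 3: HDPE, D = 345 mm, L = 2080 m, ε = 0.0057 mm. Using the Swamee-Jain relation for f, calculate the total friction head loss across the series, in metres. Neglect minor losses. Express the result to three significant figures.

Pipe 1: V = 0.8722 m/s, Re = 5.06×10^4, ε/D = 1.27×10^-5, f = 0.02076, h_1 = f(L/D)V²/2g = 8.949 m
Pipe 2: V = 0.7658 m/s, Re = 4.74×10^4, ε/D = 1.26×10^-5, f = 0.02106, h_2 = f(L/D)V²/2g = 2.637 m
Pipe 3: V = 0.1316 m/s, Re = 1.97×10^4, ε/D = 1.65×10^-5, f = 0.02597, h_3 = f(L/D)V²/2g = 0.1382 m
Series → Q common, losses add: H = Σh = 11.72 m

H ≈ 11.7 m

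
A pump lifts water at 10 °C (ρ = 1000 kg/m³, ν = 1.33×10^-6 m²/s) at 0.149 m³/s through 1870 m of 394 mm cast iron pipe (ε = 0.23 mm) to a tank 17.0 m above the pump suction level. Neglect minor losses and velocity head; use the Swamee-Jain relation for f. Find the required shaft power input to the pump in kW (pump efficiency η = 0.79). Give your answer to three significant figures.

V = 4Q/(πD²) = 1.222 m/s; Re = 3.62×10^5; ε/D = 5.84×10^-4; f = 0.01858
h_f = f(L/D)V²/2g = 6.713 m
Total head H = z + h_f = 17.0 + 6.713 = 23.71 m
P_hyd = ρgQH = 1000·9.81·0.149·23.71 = 34.66 kW
P_shaft = P_hyd/η = 34.66/0.79 = 43.88 kW

P_shaft ≈ 43.9 kW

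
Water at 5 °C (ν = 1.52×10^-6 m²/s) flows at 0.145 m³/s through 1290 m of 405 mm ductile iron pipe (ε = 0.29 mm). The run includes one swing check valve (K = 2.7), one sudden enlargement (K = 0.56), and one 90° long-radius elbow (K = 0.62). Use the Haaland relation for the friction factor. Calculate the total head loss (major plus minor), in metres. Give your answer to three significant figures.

V = 4Q/(πD²) = 1.126 m/s; V²/2g = 0.06457 m
Re = 3.00×10^5, ε/D = 7.16×10^-4 → f = 0.01923 (Haaland)
Major: h_f = f(L/D)·V²/2g = 0.01923·3185·0.06457 = 3.955 m
Minor: ΣK = 3.88; h_m = ΣK·V²/2g = 0.2505 m
Total H_L = 3.955 + 0.2505 = 4.206 m

H_L ≈ 4.21 m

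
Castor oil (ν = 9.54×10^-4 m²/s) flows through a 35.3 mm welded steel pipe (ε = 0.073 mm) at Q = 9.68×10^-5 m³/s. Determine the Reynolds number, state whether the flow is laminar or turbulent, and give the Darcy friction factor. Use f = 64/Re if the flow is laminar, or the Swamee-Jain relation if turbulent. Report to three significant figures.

Re ≈ 3.66; laminar; f = 64/Re ≈ 17.5

V = 4Q/(πD²) = 0.09891 m/s
Re = VD/ν = 0.09891·0.0353/9.54×10^-4 = 3.66
Re < 2300 → laminar → f = 64/Re = 17.49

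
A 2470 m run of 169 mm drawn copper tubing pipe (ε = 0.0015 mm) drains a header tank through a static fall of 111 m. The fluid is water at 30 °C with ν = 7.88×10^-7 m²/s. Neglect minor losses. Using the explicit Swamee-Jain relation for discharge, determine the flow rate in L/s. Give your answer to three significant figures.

Q ≈ 77.7 L/s

Swamee-Jain (Type II): Q = -0.965·√(gD⁵h_f/L)·ln[ε/(3.7D) + √(3.17ν²L/(gD³h_f))]
√(gD⁵h_f/L) = √(9.81·0.169⁵·111/2470) = 0.007796
ε/(3.7D) = 2.40×10^-6; √(3.17ν²L/(gD³h_f)) = 3.04×10^-5
Q = -0.965·0.007796·ln(3.281×10^-5) = 0.07767 m³/s
Check: V = 3.46 m/s, Re = 7.43×10^5, f = 0.01239, h_f = 111 m ≈ 111 m ✓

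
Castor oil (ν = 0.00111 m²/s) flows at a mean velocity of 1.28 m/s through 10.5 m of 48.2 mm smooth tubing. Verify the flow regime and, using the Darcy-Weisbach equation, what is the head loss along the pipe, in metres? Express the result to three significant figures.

h_f ≈ 20.9 m

Re = VD/ν = 1.28·0.04820/0.00111 = 55.6 → laminar (Re < 2300)
f = 64/Re = 1.151
h_f = f(L/D)V²/(2g) = 1.151·(10.5/0.04820)·1.28²/(2·9.81) = 20.95 m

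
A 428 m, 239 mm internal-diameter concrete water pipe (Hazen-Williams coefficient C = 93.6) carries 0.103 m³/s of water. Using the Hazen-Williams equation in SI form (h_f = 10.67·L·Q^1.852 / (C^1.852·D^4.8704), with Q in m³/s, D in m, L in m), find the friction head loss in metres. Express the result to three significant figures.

h_f ≈ 16.1 m

h_f = 10.67·428·0.103^1.852 / (93.6^1.852·0.239^4.8704) = 16.14 m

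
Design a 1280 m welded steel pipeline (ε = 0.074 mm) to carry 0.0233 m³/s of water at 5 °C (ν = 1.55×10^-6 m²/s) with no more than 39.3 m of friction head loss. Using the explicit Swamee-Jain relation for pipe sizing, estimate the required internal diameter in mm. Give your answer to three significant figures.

D ≈ 126 mm

Swamee-Jain (Type III): D = 0.66·[ε^1.25·(LQ²/(gh_f))^4.75 + ν·Q^9.4·(L/(gh_f))^5.2]^0.04
LQ²/(gh_f) = 0.001802; L/(gh_f) = 3.320
Term 1 = ε^1.25·(…)^4.75 = 6.34×10^-19; Term 2 = ν·Q^9.4·(…)^5.2 = 3.58×10^-19
D = 0.66·(6.34×10^-19 + 3.58×10^-19)^0.04 = 0.1257 m = 126 mm
Check: V = 1.88 m/s, Re = 1.52×10^5, f = 0.01986, h_f = 36.3 m ≈ 39.3 m ✓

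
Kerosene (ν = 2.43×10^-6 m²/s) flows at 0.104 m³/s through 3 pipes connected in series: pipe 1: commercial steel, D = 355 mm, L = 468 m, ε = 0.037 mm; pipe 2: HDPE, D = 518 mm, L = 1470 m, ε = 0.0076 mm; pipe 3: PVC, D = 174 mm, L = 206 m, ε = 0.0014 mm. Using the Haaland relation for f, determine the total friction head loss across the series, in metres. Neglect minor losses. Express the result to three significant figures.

H ≈ 18.4 m

Pipe 1: V = 1.051 m/s, Re = 1.54×10^5, ε/D = 1.04×10^-4, f = 0.01694, h_1 = f(L/D)V²/2g = 1.256 m
Pipe 2: V = 0.4935 m/s, Re = 1.05×10^5, ε/D = 1.47×10^-5, f = 0.01769, h_2 = f(L/D)V²/2g = 0.6233 m
Pipe 3: V = 4.374 m/s, Re = 3.13×10^5, ε/D = 8.05×10^-6, f = 0.01429, h_3 = f(L/D)V²/2g = 16.50 m
Series → Q common, losses add: H = Σh = 18.38 m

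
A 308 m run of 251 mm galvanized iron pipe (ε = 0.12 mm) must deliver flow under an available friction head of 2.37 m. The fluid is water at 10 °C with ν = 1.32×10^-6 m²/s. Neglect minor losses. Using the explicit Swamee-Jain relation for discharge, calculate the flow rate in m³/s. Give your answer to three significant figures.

Swamee-Jain (Type II): Q = -0.965·√(gD⁵h_f/L)·ln[ε/(3.7D) + √(3.17ν²L/(gD³h_f))]
√(gD⁵h_f/L) = √(9.81·0.251⁵·2.37/308) = 0.008672
ε/(3.7D) = 1.29×10^-4; √(3.17ν²L/(gD³h_f)) = 6.80×10^-5
Q = -0.965·0.008672·ln(1.972×10^-4) = 0.07139 m³/s
Check: V = 1.44 m/s, Re = 2.74×10^5, f = 0.01832, h_f = 2.39 m ≈ 2.37 m ✓

Q ≈ 0.0714 m³/s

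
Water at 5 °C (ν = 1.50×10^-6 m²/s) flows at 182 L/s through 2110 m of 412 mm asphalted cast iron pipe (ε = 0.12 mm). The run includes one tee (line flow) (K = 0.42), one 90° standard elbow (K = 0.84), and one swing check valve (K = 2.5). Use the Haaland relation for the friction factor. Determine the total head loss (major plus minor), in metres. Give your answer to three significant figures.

H_L ≈ 8.35 m

V = 4Q/(πD²) = 1.365 m/s; V²/2g = 0.09499 m
Re = 3.75×10^5, ε/D = 2.91×10^-4 → f = 0.01642 (Haaland)
Major: h_f = f(L/D)·V²/2g = 0.01642·5121·0.09499 = 7.990 m
Minor: ΣK = 3.76; h_m = ΣK·V²/2g = 0.3572 m
Total H_L = 7.990 + 0.3572 = 8.347 m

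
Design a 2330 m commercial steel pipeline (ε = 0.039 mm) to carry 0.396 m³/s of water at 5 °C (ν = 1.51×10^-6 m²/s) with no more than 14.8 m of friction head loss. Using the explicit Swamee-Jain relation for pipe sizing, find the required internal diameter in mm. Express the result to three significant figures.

Swamee-Jain (Type III): D = 0.66·[ε^1.25·(LQ²/(gh_f))^4.75 + ν·Q^9.4·(L/(gh_f))^5.2]^0.04
LQ²/(gh_f) = 2.517; L/(gh_f) = 16.05
Term 1 = ε^1.25·(…)^4.75 = 2.47×10^-4; Term 2 = ν·Q^9.4·(…)^5.2 = 4.63×10^-4
D = 0.66·(2.47×10^-4 + 4.63×10^-4)^0.04 = 0.4938 m = 494 mm
Check: V = 2.07 m/s, Re = 6.76×10^5, f = 0.01372, h_f = 14.1 m ≈ 14.8 m ✓

D ≈ 494 mm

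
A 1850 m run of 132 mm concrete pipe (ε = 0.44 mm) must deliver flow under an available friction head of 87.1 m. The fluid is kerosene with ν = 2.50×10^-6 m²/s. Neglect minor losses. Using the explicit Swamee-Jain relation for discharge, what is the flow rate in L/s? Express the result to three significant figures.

Q ≈ 28.5 L/s

Swamee-Jain (Type II): Q = -0.965·√(gD⁵h_f/L)·ln[ε/(3.7D) + √(3.17ν²L/(gD³h_f))]
√(gD⁵h_f/L) = √(9.81·0.132⁵·87.1/1850) = 0.004302
ε/(3.7D) = 9.01×10^-4; √(3.17ν²L/(gD³h_f)) = 1.37×10^-4
Q = -0.965·0.004302·ln(0.001037) = 0.02853 m³/s
Check: V = 2.08 m/s, Re = 1.10×10^5, f = 0.02831, h_f = 87.9 m ≈ 87.1 m ✓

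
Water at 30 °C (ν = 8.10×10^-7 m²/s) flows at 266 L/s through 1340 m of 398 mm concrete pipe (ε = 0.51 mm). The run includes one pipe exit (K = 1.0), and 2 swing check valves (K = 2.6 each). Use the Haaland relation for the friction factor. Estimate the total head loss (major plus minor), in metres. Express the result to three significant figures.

H_L ≈ 18.0 m

V = 4Q/(πD²) = 2.138 m/s; V²/2g = 0.2330 m
Re = 1.05×10^6, ε/D = 0.00128 → f = 0.02113 (Haaland)
Major: h_f = f(L/D)·V²/2g = 0.02113·3367·0.2330 = 16.58 m
Minor: ΣK = 6.20; h_m = ΣK·V²/2g = 1.445 m
Total H_L = 16.58 + 1.445 = 18.02 m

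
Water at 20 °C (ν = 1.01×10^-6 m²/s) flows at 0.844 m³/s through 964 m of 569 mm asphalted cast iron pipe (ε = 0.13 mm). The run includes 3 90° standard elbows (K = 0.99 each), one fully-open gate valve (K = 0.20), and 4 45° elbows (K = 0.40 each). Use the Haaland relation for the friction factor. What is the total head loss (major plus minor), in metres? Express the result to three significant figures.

H_L ≈ 16.5 m

V = 4Q/(πD²) = 3.319 m/s; V²/2g = 0.5615 m
Re = 1.87×10^6, ε/D = 2.28×10^-4 → f = 0.01457 (Haaland)
Major: h_f = f(L/D)·V²/2g = 0.01457·1694·0.5615 = 13.86 m
Minor: ΣK = 4.77; h_m = ΣK·V²/2g = 2.678 m
Total H_L = 13.86 + 2.678 = 16.54 m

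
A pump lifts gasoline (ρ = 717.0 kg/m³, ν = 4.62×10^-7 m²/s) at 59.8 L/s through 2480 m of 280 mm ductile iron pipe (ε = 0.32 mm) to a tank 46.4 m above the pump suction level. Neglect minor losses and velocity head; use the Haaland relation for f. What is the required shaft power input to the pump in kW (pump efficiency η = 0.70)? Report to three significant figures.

V = 4Q/(πD²) = 0.9712 m/s; Re = 5.89×10^5; ε/D = 0.00114; f = 0.02074
h_f = f(L/D)V²/2g = 8.829 m
Total head H = z + h_f = 46.4 + 8.829 = 55.23 m
P_hyd = ρgQH = 717.0·9.81·0.0598·55.23 = 23.23 kW
P_shaft = P_hyd/η = 23.23/0.70 = 33.19 kW

P_shaft ≈ 33.2 kW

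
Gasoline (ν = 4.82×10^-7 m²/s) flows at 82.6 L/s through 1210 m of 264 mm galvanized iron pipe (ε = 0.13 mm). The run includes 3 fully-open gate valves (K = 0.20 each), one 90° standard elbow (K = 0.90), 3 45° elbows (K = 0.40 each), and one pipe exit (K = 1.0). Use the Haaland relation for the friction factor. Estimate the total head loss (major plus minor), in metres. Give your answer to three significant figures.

V = 4Q/(πD²) = 1.509 m/s; V²/2g = 0.1161 m
Re = 8.26×10^5, ε/D = 4.92×10^-4 → f = 0.01721 (Haaland)
Major: h_f = f(L/D)·V²/2g = 0.01721·4583·0.1161 = 9.154 m
Minor: ΣK = 3.70; h_m = ΣK·V²/2g = 0.4294 m
Total H_L = 9.154 + 0.4294 = 9.583 m

H_L ≈ 9.58 m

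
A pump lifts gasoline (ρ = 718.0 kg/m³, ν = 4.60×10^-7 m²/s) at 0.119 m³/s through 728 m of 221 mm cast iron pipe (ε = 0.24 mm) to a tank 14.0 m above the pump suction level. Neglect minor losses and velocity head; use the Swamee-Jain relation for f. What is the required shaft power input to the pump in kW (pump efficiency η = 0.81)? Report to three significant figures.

P_shaft ≈ 48.4 kW

V = 4Q/(πD²) = 3.102 m/s; Re = 1.49×10^6; ε/D = 0.00109; f = 0.02030
h_f = f(L/D)V²/2g = 32.80 m
Total head H = z + h_f = 14.0 + 32.80 = 46.80 m
P_hyd = ρgQH = 718.0·9.81·0.119·46.80 = 39.23 kW
P_shaft = P_hyd/η = 39.23/0.81 = 48.43 kW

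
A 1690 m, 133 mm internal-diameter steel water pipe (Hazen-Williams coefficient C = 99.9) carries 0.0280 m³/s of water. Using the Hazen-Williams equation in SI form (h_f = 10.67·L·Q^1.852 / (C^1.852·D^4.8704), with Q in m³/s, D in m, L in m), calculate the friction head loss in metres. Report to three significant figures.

h_f = 10.67·1690·0.0280^1.852 / (99.9^1.852·0.133^4.8704) = 87.94 m

h_f ≈ 87.9 m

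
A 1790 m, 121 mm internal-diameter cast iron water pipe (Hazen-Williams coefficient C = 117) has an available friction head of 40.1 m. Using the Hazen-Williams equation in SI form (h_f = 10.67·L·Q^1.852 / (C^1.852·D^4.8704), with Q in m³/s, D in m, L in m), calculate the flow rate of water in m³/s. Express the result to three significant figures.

Rearranging: Q = [h_f·C^1.852·D^4.8704 / (10.67·L)]^(1/1.852)
Q = [40.1·117^1.852·0.121^4.8704 / (10.67·1790)]^0.540 = 0.01622 m³/s

Q ≈ 0.0162 m³/s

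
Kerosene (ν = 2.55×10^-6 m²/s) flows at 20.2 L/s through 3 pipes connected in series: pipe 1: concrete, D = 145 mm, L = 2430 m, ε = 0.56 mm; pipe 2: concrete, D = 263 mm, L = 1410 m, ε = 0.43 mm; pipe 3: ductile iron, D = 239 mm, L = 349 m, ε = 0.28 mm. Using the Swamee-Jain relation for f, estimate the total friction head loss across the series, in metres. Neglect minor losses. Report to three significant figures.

H ≈ 39.7 m

Pipe 1: V = 1.223 m/s, Re = 6.96×10^4, ε/D = 0.00386, f = 0.02998, h_1 = f(L/D)V²/2g = 38.32 m
Pipe 2: V = 0.3718 m/s, Re = 3.84×10^4, ε/D = 0.00163, f = 0.02671, h_2 = f(L/D)V²/2g = 1.009 m
Pipe 3: V = 0.4503 m/s, Re = 4.22×10^4, ε/D = 0.00117, f = 0.02523, h_3 = f(L/D)V²/2g = 0.3807 m
Series → Q common, losses add: H = Σh = 39.71 m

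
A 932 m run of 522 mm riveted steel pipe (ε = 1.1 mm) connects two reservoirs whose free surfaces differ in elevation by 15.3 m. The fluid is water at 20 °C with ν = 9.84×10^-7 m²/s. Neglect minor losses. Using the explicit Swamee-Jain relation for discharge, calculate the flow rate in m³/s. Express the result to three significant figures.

Swamee-Jain (Type II): Q = -0.965·√(gD⁵h_f/L)·ln[ε/(3.7D) + √(3.17ν²L/(gD³h_f))]
√(gD⁵h_f/L) = √(9.81·0.522⁵·15.3/932) = 0.07900
ε/(3.7D) = 5.70×10^-4; √(3.17ν²L/(gD³h_f)) = 1.16×10^-5
Q = -0.965·0.07900·ln(5.811×10^-4) = 0.5680 m³/s
Check: V = 2.65 m/s, Re = 1.41×10^6, f = 0.02394, h_f = 15.3 m ≈ 15.3 m ✓

Q ≈ 0.568 m³/s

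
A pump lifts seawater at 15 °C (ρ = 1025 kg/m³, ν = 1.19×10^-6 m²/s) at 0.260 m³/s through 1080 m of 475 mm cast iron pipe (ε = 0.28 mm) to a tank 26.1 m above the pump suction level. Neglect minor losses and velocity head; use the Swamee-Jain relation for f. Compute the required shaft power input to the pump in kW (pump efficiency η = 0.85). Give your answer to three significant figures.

V = 4Q/(πD²) = 1.467 m/s; Re = 5.86×10^5; ε/D = 5.89×10^-4; f = 0.01819
h_f = f(L/D)V²/2g = 4.538 m
Total head H = z + h_f = 26.1 + 4.538 = 30.64 m
P_hyd = ρgQH = 1025·9.81·0.260·30.64 = 80.10 kW
P_shaft = P_hyd/η = 80.10/0.85 = 94.24 kW

P_shaft ≈ 94.2 kW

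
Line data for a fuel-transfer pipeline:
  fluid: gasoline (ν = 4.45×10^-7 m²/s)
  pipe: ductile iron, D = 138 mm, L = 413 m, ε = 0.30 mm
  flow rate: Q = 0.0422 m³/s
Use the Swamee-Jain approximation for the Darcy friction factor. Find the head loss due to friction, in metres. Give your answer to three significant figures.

V = 4Q/(πD²) = 4·0.0422/(π·0.138²) = 2.821 m/s
Re = VD/ν = 2.821·0.138/4.45×10^-7 = 8.75×10^5 → turbulent
ε/D = 0.30/138 = 0.00217
Swamee-Jain: f = 0.02423
h_f = f(L/D)V²/(2g) = 0.02423·(413/0.138)·2.821²/(2·9.81) = 29.42 m

h_f ≈ 29.4 m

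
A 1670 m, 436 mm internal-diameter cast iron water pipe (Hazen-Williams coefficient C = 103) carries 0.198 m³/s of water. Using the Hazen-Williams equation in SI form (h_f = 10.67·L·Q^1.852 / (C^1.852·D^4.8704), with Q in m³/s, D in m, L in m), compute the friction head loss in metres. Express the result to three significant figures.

h_f = 10.67·1670·0.198^1.852 / (103^1.852·0.436^4.8704) = 9.471 m

h_f ≈ 9.47 m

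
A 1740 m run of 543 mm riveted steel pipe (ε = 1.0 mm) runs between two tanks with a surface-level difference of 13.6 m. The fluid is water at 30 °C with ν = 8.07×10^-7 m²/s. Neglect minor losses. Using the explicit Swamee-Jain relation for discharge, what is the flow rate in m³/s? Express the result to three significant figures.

Q ≈ 0.440 m³/s

Swamee-Jain (Type II): Q = -0.965·√(gD⁵h_f/L)·ln[ε/(3.7D) + √(3.17ν²L/(gD³h_f))]
√(gD⁵h_f/L) = √(9.81·0.543⁵·13.6/1740) = 0.06016
ε/(3.7D) = 4.98×10^-4; √(3.17ν²L/(gD³h_f)) = 1.30×10^-5
Q = -0.965·0.06016·ln(5.107×10^-4) = 0.4401 m³/s
Check: V = 1.90 m/s, Re = 1.28×10^6, f = 0.02313, h_f = 13.6 m ≈ 13.6 m ✓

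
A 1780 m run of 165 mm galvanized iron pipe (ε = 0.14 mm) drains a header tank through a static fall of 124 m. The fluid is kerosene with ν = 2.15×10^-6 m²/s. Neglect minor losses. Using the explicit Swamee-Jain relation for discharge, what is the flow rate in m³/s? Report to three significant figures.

Q ≈ 0.0716 m³/s

Swamee-Jain (Type II): Q = -0.965·√(gD⁵h_f/L)·ln[ε/(3.7D) + √(3.17ν²L/(gD³h_f))]
√(gD⁵h_f/L) = √(9.81·0.165⁵·124/1780) = 0.009142
ε/(3.7D) = 2.29×10^-4; √(3.17ν²L/(gD³h_f)) = 6.91×10^-5
Q = -0.965·0.009142·ln(2.984×10^-4) = 0.07161 m³/s
Check: V = 3.35 m/s, Re = 2.57×10^5, f = 0.02026, h_f = 125 m ≈ 124 m ✓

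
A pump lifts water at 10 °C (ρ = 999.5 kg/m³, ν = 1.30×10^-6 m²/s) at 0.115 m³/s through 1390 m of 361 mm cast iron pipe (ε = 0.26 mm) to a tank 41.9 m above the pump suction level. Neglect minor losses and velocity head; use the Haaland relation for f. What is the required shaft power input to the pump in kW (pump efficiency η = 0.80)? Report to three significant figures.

P_shaft ≈ 65.8 kW

V = 4Q/(πD²) = 1.124 m/s; Re = 3.12×10^5; ε/D = 7.20×10^-4; f = 0.01921
h_f = f(L/D)V²/2g = 4.760 m
Total head H = z + h_f = 41.9 + 4.760 = 46.66 m
P_hyd = ρgQH = 999.5·9.81·0.115·46.66 = 52.61 kW
P_shaft = P_hyd/η = 52.61/0.80 = 65.77 kW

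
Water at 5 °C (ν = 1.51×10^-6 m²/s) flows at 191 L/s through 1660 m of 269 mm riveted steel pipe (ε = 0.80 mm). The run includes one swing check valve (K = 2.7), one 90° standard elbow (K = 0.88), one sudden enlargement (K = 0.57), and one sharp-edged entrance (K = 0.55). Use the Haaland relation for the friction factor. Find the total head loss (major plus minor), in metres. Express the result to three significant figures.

V = 4Q/(πD²) = 3.361 m/s; V²/2g = 0.5757 m
Re = 5.99×10^5, ε/D = 0.00297 → f = 0.02636 (Haaland)
Major: h_f = f(L/D)·V²/2g = 0.02636·6171·0.5757 = 93.64 m
Minor: ΣK = 4.70; h_m = ΣK·V²/2g = 2.706 m
Total H_L = 93.64 + 2.706 = 96.35 m

H_L ≈ 96.3 m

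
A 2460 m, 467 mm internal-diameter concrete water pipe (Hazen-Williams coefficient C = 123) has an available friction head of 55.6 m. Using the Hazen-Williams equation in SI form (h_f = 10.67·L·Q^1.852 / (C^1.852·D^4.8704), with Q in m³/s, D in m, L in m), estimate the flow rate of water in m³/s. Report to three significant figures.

Q ≈ 0.598 m³/s

Rearranging: Q = [h_f·C^1.852·D^4.8704 / (10.67·L)]^(1/1.852)
Q = [55.6·123^1.852·0.467^4.8704 / (10.67·2460)]^0.540 = 0.5976 m³/s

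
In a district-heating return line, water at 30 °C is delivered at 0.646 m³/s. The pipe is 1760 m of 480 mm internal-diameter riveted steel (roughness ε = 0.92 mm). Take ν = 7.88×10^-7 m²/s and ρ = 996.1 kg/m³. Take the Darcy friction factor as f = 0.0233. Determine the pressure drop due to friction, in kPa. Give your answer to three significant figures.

V = 4Q/(πD²) = 4·0.646/(π·0.480²) = 3.570 m/s
h_f = f(L/D)V²/(2g) = 0.02330·(1760/0.480)·3.570²/(2·9.81) = 55.49 m
Δp = ρg·h_f = 996.1·9.81·55.49 = 542.3 kPa

Δp ≈ 542 kPa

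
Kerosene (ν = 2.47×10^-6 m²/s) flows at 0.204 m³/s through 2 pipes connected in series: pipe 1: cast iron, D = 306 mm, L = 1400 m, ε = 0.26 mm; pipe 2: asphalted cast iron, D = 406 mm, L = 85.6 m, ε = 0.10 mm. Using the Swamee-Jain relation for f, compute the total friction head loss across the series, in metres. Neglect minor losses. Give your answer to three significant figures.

H ≈ 36.3 m

Pipe 1: V = 2.774 m/s, Re = 3.44×10^5, ε/D = 8.50×10^-4, f = 0.01997, h_1 = f(L/D)V²/2g = 35.83 m
Pipe 2: V = 1.576 m/s, Re = 2.59×10^5, ε/D = 2.46×10^-4, f = 0.01693, h_2 = f(L/D)V²/2g = 0.4517 m
Series → Q common, losses add: H = Σh = 36.28 m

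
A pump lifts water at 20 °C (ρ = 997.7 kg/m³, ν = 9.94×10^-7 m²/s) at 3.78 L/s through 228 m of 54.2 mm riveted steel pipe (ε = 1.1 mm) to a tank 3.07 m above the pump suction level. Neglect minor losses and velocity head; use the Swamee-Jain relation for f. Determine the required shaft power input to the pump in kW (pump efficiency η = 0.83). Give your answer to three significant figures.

V = 4Q/(πD²) = 1.638 m/s; Re = 8.93×10^4; ε/D = 0.0203; f = 0.04959
h_f = f(L/D)V²/2g = 28.54 m
Total head H = z + h_f = 3.07 + 28.54 = 31.61 m
P_hyd = ρgQH = 997.7·9.81·0.00378·31.61 = 1.170 kW
P_shaft = P_hyd/η = 1.170/0.83 = 1.409 kW

P_shaft ≈ 1.41 kW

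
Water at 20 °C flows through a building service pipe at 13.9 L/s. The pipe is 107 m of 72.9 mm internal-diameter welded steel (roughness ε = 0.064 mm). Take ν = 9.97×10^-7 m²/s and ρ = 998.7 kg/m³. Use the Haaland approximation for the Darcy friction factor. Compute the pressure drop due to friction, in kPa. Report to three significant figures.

V = 4Q/(πD²) = 4·0.0139/(π·0.0729²) = 3.330 m/s
Re = VD/ν = 3.330·0.0729/9.97×10^-7 = 2.44×10^5 → turbulent
ε/D = 0.064/72.9 = 8.78×10^-4
Haaland: f = 0.02019
h_f = f(L/D)V²/(2g) = 0.02019·(107/0.0729)·3.330²/(2·9.81) = 16.75 m
Δp = ρg·h_f = 998.7·9.81·16.75 = 164.1 kPa

Δp ≈ 164 kPa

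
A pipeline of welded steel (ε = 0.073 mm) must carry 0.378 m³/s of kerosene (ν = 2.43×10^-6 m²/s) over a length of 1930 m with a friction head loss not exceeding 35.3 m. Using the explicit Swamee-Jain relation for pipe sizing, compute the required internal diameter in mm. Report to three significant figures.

D ≈ 402 mm

Swamee-Jain (Type III): D = 0.66·[ε^1.25·(LQ²/(gh_f))^4.75 + ν·Q^9.4·(L/(gh_f))^5.2]^0.04
LQ²/(gh_f) = 0.7963; L/(gh_f) = 5.573
Term 1 = ε^1.25·(…)^4.75 = 2.29×10^-6; Term 2 = ν·Q^9.4·(…)^5.2 = 1.97×10^-6
D = 0.66·(2.29×10^-6 + 1.97×10^-6)^0.04 = 0.4024 m = 402 mm
Check: V = 2.97 m/s, Re = 4.92×10^5, f = 0.01536, h_f = 33.1 m ≈ 35.3 m ✓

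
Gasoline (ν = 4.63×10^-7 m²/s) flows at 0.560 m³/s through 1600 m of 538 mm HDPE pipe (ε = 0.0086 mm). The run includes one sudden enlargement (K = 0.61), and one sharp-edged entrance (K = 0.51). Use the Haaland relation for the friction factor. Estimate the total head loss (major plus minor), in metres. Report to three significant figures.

H_L ≈ 9.89 m

V = 4Q/(πD²) = 2.463 m/s; V²/2g = 0.3093 m
Re = 2.86×10^6, ε/D = 1.60×10^-5 → f = 0.01038 (Haaland)
Major: h_f = f(L/D)·V²/2g = 0.01038·2974·0.3093 = 9.546 m
Minor: ΣK = 1.12; h_m = ΣK·V²/2g = 0.3464 m
Total H_L = 9.546 + 0.3464 = 9.893 m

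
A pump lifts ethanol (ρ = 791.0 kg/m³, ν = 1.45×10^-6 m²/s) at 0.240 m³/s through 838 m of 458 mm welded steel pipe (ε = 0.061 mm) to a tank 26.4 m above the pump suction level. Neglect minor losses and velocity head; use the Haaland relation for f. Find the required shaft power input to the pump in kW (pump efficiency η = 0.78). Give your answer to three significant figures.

V = 4Q/(πD²) = 1.457 m/s; Re = 4.60×10^5; ε/D = 1.33×10^-4; f = 0.01475
h_f = f(L/D)V²/2g = 2.920 m
Total head H = z + h_f = 26.4 + 2.920 = 29.32 m
P_hyd = ρgQH = 791.0·9.81·0.240·29.32 = 54.60 kW
P_shaft = P_hyd/η = 54.60/0.78 = 70.00 kW

P_shaft ≈ 70.0 kW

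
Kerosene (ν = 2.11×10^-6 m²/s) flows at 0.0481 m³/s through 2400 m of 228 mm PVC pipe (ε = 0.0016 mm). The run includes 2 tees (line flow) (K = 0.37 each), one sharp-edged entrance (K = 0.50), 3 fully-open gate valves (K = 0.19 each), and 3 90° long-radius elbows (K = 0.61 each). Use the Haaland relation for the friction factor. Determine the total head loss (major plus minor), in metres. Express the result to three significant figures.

H_L ≈ 12.9 m

V = 4Q/(πD²) = 1.178 m/s; V²/2g = 0.07074 m
Re = 1.27×10^5, ε/D = 7.02×10^-6 → f = 0.01699 (Haaland)
Major: h_f = f(L/D)·V²/2g = 0.01699·10526·0.07074 = 12.65 m
Minor: ΣK = 3.64; h_m = ΣK·V²/2g = 0.2575 m
Total H_L = 12.65 + 0.2575 = 12.91 m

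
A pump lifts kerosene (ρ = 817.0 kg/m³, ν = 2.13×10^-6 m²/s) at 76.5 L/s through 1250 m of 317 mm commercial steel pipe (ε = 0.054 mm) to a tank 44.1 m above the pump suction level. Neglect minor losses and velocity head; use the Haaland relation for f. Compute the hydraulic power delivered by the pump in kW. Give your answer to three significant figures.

P_hyd ≈ 29.1 kW

V = 4Q/(πD²) = 0.9693 m/s; Re = 1.44×10^5; ε/D = 1.70×10^-4; f = 0.01750
h_f = f(L/D)V²/2g = 3.305 m
Total head H = z + h_f = 44.1 + 3.305 = 47.40 m
P_hyd = ρgQH = 817.0·9.81·0.0765·47.40 = 29.07 kW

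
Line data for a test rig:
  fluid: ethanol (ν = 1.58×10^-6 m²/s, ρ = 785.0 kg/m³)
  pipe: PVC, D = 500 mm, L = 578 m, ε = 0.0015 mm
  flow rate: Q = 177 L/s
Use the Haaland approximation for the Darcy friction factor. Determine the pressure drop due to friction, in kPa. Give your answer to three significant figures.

Δp ≈ 5.35 kPa

V = 4Q/(πD²) = 4·0.177/(π·0.500²) = 0.9015 m/s
Re = VD/ν = 0.9015·0.500/1.58×10^-6 = 2.85×10^5 → turbulent
ε/D = 0.0015/500 = 3.00×10^-6
Haaland: f = 0.01450
h_f = f(L/D)V²/(2g) = 0.01450·(578/0.500)·0.9015²/(2·9.81) = 0.6943 m
Δp = ρg·h_f = 785.0·9.81·0.6943 = 5.347 kPa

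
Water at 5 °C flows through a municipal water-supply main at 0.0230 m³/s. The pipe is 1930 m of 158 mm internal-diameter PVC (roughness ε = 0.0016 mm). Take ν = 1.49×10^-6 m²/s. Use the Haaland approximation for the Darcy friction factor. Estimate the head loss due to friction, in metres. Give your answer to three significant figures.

V = 4Q/(πD²) = 4·0.0230/(π·0.158²) = 1.173 m/s
Re = VD/ν = 1.173·0.158/1.49×10^-6 = 1.24×10^5 → turbulent
ε/D = 0.0016/158 = 1.01×10^-5
Haaland: f = 0.01708
h_f = f(L/D)V²/(2g) = 0.01708·(1930/0.158)·1.173²/(2·9.81) = 14.63 m

h_f ≈ 14.6 m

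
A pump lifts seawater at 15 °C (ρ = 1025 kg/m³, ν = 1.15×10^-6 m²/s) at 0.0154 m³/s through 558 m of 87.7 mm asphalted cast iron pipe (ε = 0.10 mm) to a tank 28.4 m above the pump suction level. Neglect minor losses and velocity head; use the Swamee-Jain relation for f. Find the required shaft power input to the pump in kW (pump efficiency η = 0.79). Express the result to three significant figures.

P_shaft ≈ 14.6 kW

V = 4Q/(πD²) = 2.549 m/s; Re = 1.94×10^5; ε/D = 0.00114; f = 0.02176
h_f = f(L/D)V²/2g = 45.87 m
Total head H = z + h_f = 28.4 + 45.87 = 74.27 m
P_hyd = ρgQH = 1025·9.81·0.0154·74.27 = 11.50 kW
P_shaft = P_hyd/η = 11.50/0.79 = 14.56 kW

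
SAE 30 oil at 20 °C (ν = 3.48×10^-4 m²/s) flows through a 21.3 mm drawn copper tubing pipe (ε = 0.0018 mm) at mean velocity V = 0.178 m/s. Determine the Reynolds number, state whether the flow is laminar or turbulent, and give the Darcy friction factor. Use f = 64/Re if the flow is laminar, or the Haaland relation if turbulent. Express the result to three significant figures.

Re = VD/ν = 0.1780·0.0213/3.48×10^-4 = 10.9
Re < 2300 → laminar → f = 64/Re = 5.874

Re ≈ 10.9; laminar; f = 64/Re ≈ 5.87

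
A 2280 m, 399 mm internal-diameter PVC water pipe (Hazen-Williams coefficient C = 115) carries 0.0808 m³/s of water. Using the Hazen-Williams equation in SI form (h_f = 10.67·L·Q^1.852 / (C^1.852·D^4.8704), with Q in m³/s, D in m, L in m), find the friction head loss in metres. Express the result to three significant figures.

h_f = 10.67·2280·0.0808^1.852 / (115^1.852·0.399^4.8704) = 3.088 m

h_f ≈ 3.09 m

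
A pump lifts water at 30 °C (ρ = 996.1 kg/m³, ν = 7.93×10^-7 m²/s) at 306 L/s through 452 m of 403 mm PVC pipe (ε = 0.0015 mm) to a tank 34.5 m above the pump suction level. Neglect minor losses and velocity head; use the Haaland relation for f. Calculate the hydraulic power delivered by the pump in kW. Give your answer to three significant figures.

V = 4Q/(πD²) = 2.399 m/s; Re = 1.22×10^6; ε/D = 3.72×10^-6; f = 0.01128
h_f = f(L/D)V²/2g = 3.711 m
Total head H = z + h_f = 34.5 + 3.711 = 38.21 m
P_hyd = ρgQH = 996.1·9.81·0.306·38.21 = 114.3 kW

P_hyd ≈ 114 kW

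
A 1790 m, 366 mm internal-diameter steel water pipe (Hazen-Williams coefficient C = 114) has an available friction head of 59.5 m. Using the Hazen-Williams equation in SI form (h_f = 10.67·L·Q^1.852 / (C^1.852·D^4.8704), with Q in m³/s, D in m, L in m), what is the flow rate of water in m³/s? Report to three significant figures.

Q ≈ 0.359 m³/s

Rearranging: Q = [h_f·C^1.852·D^4.8704 / (10.67·L)]^(1/1.852)
Q = [59.5·114^1.852·0.366^4.8704 / (10.67·1790)]^0.540 = 0.3594 m³/s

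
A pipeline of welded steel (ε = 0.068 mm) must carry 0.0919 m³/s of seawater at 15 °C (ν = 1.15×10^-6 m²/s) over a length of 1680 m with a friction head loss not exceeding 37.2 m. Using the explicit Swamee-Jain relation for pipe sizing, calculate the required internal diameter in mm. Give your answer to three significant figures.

D ≈ 224 mm

Swamee-Jain (Type III): D = 0.66·[ε^1.25·(LQ²/(gh_f))^4.75 + ν·Q^9.4·(L/(gh_f))^5.2]^0.04
LQ²/(gh_f) = 0.03888; L/(gh_f) = 4.604
Term 1 = ε^1.25·(…)^4.75 = 1.24×10^-12; Term 2 = ν·Q^9.4·(…)^5.2 = 5.81×10^-13
D = 0.66·(1.24×10^-12 + 5.81×10^-13)^0.04 = 0.2238 m = 224 mm
Check: V = 2.34 m/s, Re = 4.55×10^5, f = 0.01651, h_f = 34.5 m ≈ 37.2 m ✓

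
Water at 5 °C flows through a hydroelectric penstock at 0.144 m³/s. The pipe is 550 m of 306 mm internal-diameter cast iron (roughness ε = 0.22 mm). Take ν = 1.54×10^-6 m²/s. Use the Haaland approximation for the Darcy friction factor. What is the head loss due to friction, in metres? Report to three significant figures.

h_f ≈ 6.68 m

V = 4Q/(πD²) = 4·0.144/(π·0.306²) = 1.958 m/s
Re = VD/ν = 1.958·0.306/1.54×10^-6 = 3.89×10^5 → turbulent
ε/D = 0.22/306 = 7.19×10^-4
Haaland: f = 0.01902
h_f = f(L/D)V²/(2g) = 0.01902·(550/0.306)·1.958²/(2·9.81) = 6.680 m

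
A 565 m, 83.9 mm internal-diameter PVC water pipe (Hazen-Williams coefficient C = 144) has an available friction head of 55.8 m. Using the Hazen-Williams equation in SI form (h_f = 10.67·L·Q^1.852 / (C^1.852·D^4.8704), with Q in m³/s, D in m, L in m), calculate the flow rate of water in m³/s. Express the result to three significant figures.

Rearranging: Q = [h_f·C^1.852·D^4.8704 / (10.67·L)]^(1/1.852)
Q = [55.8·144^1.852·0.0839^4.8704 / (10.67·565)]^0.540 = 0.01698 m³/s

Q ≈ 0.0170 m³/s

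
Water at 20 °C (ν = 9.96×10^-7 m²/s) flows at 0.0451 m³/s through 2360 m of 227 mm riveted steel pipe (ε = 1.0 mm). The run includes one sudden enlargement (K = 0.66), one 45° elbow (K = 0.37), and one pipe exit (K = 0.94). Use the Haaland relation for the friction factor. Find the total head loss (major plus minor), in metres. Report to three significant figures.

H_L ≈ 19.6 m

V = 4Q/(πD²) = 1.114 m/s; V²/2g = 0.06330 m
Re = 2.54×10^5, ε/D = 0.00441 → f = 0.02966 (Haaland)
Major: h_f = f(L/D)·V²/2g = 0.02966·10396·0.06330 = 19.52 m
Minor: ΣK = 1.97; h_m = ΣK·V²/2g = 0.1247 m
Total H_L = 19.52 + 0.1247 = 19.65 m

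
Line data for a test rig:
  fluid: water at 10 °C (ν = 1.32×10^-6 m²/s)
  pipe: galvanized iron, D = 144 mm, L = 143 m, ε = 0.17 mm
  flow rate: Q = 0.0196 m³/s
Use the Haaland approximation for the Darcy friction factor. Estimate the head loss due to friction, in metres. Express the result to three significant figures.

V = 4Q/(πD²) = 4·0.0196/(π·0.144²) = 1.203 m/s
Re = VD/ν = 1.203·0.144/1.32×10^-6 = 1.31×10^5 → turbulent
ε/D = 0.17/144 = 0.00118
Haaland: f = 0.02213
h_f = f(L/D)V²/(2g) = 0.02213·(143/0.144)·1.203²/(2·9.81) = 1.622 m

h_f ≈ 1.62 m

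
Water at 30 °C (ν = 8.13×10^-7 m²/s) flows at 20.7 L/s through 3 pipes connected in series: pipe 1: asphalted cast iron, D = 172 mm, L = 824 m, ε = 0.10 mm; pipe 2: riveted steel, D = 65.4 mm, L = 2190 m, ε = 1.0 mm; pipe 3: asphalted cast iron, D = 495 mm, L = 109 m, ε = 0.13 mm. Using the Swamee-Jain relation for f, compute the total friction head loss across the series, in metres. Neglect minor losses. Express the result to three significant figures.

H ≈ 2870 m

Pipe 1: V = 0.8909 m/s, Re = 1.88×10^5, ε/D = 5.81×10^-4, f = 0.01945, h_1 = f(L/D)V²/2g = 3.769 m
Pipe 2: V = 6.162 m/s, Re = 4.96×10^5, ε/D = 0.0153, f = 0.04416, h_2 = f(L/D)V²/2g = 2862 m
Pipe 3: V = 0.1076 m/s, Re = 6.55×10^4, ε/D = 2.63×10^-4, f = 0.02073, h_3 = f(L/D)V²/2g = 0.002692 m
Series → Q common, losses add: H = Σh = 2866 m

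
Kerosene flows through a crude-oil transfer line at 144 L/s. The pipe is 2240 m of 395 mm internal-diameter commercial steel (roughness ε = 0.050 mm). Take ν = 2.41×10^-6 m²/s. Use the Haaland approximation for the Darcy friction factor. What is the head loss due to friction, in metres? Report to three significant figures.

h_f ≈ 6.57 m

V = 4Q/(πD²) = 4·0.144/(π·0.395²) = 1.175 m/s
Re = VD/ν = 1.175·0.395/2.41×10^-6 = 1.93×10^5 → turbulent
ε/D = 0.050/395 = 1.27×10^-4
Haaland: f = 0.01647
h_f = f(L/D)V²/(2g) = 0.01647·(2240/0.395)·1.175²/(2·9.81) = 6.573 m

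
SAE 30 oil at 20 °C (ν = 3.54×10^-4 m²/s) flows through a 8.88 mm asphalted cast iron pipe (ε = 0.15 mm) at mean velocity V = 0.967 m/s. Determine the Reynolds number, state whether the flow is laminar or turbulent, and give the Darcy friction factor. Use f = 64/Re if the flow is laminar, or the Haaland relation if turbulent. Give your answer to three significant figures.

Re = VD/ν = 0.9670·0.00888/3.54×10^-4 = 24.3
Re < 2300 → laminar → f = 64/Re = 2.638

Re ≈ 24.3; laminar; f = 64/Re ≈ 2.64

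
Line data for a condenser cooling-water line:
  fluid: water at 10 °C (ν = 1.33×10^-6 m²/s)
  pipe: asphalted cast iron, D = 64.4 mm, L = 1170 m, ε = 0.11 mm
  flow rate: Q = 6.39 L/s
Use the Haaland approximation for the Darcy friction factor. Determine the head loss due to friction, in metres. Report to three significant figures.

h_f ≈ 86.4 m

V = 4Q/(πD²) = 4·0.00639/(π·0.0644²) = 1.962 m/s
Re = VD/ν = 1.962·0.0644/1.33×10^-6 = 9.50×10^4 → turbulent
ε/D = 0.11/64.4 = 0.00171
Haaland: f = 0.02426
h_f = f(L/D)V²/(2g) = 0.02426·(1170/0.0644)·1.962²/(2·9.81) = 86.44 m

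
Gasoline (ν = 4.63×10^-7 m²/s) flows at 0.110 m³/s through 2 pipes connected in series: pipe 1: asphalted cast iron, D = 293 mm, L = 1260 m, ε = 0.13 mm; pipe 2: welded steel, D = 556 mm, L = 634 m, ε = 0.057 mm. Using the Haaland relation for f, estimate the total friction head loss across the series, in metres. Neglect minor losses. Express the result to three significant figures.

H ≈ 9.94 m

Pipe 1: V = 1.631 m/s, Re = 1.03×10^6, ε/D = 4.44×10^-4, f = 0.01676, h_1 = f(L/D)V²/2g = 9.776 m
Pipe 2: V = 0.4531 m/s, Re = 5.44×10^5, ε/D = 1.03×10^-4, f = 0.01416, h_2 = f(L/D)V²/2g = 0.1689 m
Series → Q common, losses add: H = Σh = 9.945 m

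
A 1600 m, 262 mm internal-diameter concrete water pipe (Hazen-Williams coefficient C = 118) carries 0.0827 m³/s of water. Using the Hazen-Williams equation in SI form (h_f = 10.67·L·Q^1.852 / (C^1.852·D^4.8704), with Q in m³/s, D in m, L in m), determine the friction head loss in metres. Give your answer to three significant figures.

h_f ≈ 16.7 m

h_f = 10.67·1600·0.0827^1.852 / (118^1.852·0.262^4.8704) = 16.73 m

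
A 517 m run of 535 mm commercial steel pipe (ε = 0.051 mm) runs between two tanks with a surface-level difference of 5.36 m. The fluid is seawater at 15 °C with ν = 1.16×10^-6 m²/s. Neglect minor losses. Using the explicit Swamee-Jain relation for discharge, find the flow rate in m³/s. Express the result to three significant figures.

Swamee-Jain (Type II): Q = -0.965·√(gD⁵h_f/L)·ln[ε/(3.7D) + √(3.17ν²L/(gD³h_f))]
√(gD⁵h_f/L) = √(9.81·0.535⁵·5.36/517) = 0.06677
ε/(3.7D) = 2.58×10^-5; √(3.17ν²L/(gD³h_f)) = 1.65×10^-5
Q = -0.965·0.06677·ln(4.231×10^-5) = 0.6488 m³/s
Check: V = 2.89 m/s, Re = 1.33×10^6, f = 0.01314, h_f = 5.39 m ≈ 5.36 m ✓

Q ≈ 0.649 m³/s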